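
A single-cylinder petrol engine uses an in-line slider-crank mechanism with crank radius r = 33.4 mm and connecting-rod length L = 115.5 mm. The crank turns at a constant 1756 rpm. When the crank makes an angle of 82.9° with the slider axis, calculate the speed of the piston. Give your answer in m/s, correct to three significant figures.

6.32

ω = 2π·1756/60 = 183.9 rad/s
For an in-line slider-crank, x = r cosθ + √(L² − r² sin²θ), so v = −rω sinθ·[1 + r cosθ/√(L² − r² sin²θ)].
With r = 0.0334 m, L = 0.1155 m, θ = 82.9°: √(L² − r² sin²θ) = 0.11064 m.
v = −0.0334·183.9·0.99233·[1 + 0.0334·0.12360/0.11064] = -6.3222 m/s.
|v| = 6.3222 m/s.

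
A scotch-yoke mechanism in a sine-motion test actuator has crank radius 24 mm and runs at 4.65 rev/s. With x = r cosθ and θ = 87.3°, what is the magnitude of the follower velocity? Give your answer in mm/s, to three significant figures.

700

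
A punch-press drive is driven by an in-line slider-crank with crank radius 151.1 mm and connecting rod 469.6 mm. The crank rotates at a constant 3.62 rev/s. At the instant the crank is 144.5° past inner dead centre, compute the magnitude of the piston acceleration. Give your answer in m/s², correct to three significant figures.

54.7

ω = 2π·3.62 = 22.75 rad/s
x(θ) = r cosθ + √(L² − r² sin²θ); with ω constant, a = ω²·d²x/dθ².
d²x/dθ² = −r cosθ − r²(cos2θ)/√u − r⁴ sin²2θ/(4u^{3/2}),  u = L² − r² sin²θ = 0.212825 m².
Substituting r = 0.1511 m, L = 0.4696 m, θ = 144.5°: d²x/dθ² = +0.10571 m.
a = ω²·d²x/dθ² = (22.75)²·(+0.10571) = +54.69 m/s²;  |a| = 54.69 m/s².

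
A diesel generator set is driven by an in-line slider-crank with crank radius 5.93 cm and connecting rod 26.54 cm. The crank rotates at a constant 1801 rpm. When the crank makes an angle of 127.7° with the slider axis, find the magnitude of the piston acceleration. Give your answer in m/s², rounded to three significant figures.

1400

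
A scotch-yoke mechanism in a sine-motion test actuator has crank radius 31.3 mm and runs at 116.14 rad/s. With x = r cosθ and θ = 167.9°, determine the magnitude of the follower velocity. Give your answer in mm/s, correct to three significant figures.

ω = 116.1 rad/s
x = r cosθ ⇒ ẋ = −rω sinθ.
|v| = rω|sinθ| = 0.0313·116.1·|sin 167.9°| = 0.762 m/s = 762 mm/s.

762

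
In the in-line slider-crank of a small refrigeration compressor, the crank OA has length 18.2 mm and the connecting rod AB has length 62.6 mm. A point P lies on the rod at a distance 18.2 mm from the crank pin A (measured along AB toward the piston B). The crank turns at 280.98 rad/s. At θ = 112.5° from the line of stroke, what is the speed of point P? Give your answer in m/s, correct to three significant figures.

ω = 281 rad/s.  Crank-pin speed |V_A| = rω = 5.1138 m/s, perpendicular to OA.
Rod angle: sinφ = −(r/L) sinθ ⇒ φ = -15.581°; ω_rod = −rω cosθ/√(L²−r²sin²θ) = +32.454 rad/s.
V_P = V_A + ω_rod × AP, with AP = 0.0182 m along the rod.
Components: V_Px = −rω sinθ − a·ω_rod·sinφ = -4.5659 m/s;  V_Py = rω cosθ + a·ω_rod·cosφ = -1.388 m/s.
|V_P| = √(V_Px² + V_Py²) = 4.7722 m/s.

4.77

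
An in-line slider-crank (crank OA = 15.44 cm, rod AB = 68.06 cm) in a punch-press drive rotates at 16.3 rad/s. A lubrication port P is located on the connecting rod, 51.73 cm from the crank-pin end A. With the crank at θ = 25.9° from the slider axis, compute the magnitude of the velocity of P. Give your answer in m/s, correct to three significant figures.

1.38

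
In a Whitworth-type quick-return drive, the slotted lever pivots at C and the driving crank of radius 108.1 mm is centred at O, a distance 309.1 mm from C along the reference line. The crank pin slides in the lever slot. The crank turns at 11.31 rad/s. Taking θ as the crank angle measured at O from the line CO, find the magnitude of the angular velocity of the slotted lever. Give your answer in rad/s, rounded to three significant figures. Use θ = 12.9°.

ω = 11.31 rad/s
Crank pin A relative to C: A = (d + r cosθ, r sinθ); lever angle φ = atan2(r sinθ, d + r cosθ).
Differentiating tanφ: φ̇ = rω(d cosθ + r)/(d² + r² + 2dr cosθ).
d² + r² + 2dr cosθ = |CA|² = 0.172369 m²;  d cosθ + r = +0.4094 m.
|ω_lever| = |0.1081·11.31·+0.4094| / 0.172369 = 2.9039 rad/s.

2.90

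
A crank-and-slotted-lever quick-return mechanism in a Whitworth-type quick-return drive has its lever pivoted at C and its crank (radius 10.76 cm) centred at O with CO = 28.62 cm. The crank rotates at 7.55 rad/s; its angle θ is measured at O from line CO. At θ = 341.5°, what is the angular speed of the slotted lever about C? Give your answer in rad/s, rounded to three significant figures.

ω = 7.55 rad/s
Crank pin A relative to C: A = (d + r cosθ, r sinθ); lever angle φ = atan2(r sinθ, d + r cosθ).
Differentiating tanφ: φ̇ = rω(d cosθ + r)/(d² + r² + 2dr cosθ).
d² + r² + 2dr cosθ = |CA|² = 0.151896 m²;  d cosθ + r = +0.37901 m.
|ω_lever| = |0.1076·7.55·+0.37901| / 0.151896 = 2.0271 rad/s.

2.03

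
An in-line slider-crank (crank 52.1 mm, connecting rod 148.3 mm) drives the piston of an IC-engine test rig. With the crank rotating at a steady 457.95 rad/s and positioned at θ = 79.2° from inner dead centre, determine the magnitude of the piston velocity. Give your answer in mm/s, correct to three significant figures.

25100

ω = 457.9 rad/s
For an in-line slider-crank, x = r cosθ + √(L² − r² sin²θ), so v = −rω sinθ·[1 + r cosθ/√(L² − r² sin²θ)].
With r = 0.0521 m, L = 0.1483 m, θ = 79.2°: √(L² − r² sin²θ) = 0.13919 m.
v = −0.0521·457.9·0.98229·[1 + 0.0521·0.18738/0.13919] = -25.08 m/s.
|v| = 25.08 m/s = 25080 mm/s.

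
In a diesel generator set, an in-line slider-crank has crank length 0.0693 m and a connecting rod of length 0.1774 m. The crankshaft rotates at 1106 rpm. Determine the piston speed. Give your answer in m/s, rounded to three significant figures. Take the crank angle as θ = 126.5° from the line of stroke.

ω = 2π·1106/60 = 115.8 rad/s
For an in-line slider-crank, x = r cosθ + √(L² − r² sin²θ), so v = −rω sinθ·[1 + r cosθ/√(L² − r² sin²θ)].
With r = 0.0693 m, L = 0.1774 m, θ = 126.5°: √(L² − r² sin²θ) = 0.16843 m.
v = −0.0693·115.8·0.80386·[1 + 0.0693·-0.59482/0.16843] = -4.8729 m/s.
|v| = 4.8729 m/s.

4.87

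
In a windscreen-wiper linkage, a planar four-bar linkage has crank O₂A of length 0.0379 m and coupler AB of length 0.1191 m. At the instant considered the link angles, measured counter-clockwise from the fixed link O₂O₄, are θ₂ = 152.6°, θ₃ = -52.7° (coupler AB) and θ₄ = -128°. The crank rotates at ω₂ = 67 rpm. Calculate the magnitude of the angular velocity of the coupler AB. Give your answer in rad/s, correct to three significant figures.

2.27

ω₂ = 7.016 rad/s (from 67 rpm).
Differentiating the loop-closure r₂e^{iθ₂}+r₃e^{iθ₃}=r₁+r₄e^{iθ₄} gives r₂ω₂e^{iθ₂}+r₃ω₃e^{iθ₃}=r₄ω₄e^{iθ₄}.
Eliminating the other unknown: ω₃ = r₂ω₂ sin(θ₄−θ₂) / [r₃ sin(θ₃−θ₄)].
Numerator sine = +0.98294; denominator sine = +0.96727.
Result = 0.0379·7.016·(+0.98294) / (0.1191·(+0.96727)) = +2.2689 rad/s; magnitude 2.2689 rad/s.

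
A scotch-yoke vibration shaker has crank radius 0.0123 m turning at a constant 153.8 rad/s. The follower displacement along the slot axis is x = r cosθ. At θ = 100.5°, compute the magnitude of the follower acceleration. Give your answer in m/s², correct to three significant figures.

53.0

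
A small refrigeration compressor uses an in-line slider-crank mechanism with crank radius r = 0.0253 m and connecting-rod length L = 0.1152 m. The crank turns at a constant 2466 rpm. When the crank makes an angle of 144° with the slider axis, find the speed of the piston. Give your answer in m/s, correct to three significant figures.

3.15

ω = 2π·2466/60 = 258.2 rad/s
For an in-line slider-crank, x = r cosθ + √(L² − r² sin²θ), so v = −rω sinθ·[1 + r cosθ/√(L² − r² sin²θ)].
With r = 0.0253 m, L = 0.1152 m, θ = 144°: √(L² − r² sin²θ) = 0.11424 m.
v = −0.0253·258.2·0.58779·[1 + 0.0253·-0.80902/0.11424] = -3.1522 m/s.
|v| = 3.1522 m/s.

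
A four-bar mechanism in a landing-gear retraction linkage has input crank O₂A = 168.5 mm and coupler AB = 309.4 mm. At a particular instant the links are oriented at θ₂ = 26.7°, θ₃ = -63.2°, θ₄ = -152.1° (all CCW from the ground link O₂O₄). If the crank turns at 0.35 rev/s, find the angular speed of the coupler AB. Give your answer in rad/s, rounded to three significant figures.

ω₂ = 2.199 rad/s (from 0.35 rev/s).
Differentiating the loop-closure r₂e^{iθ₂}+r₃e^{iθ₃}=r₁+r₄e^{iθ₄} gives r₂ω₂e^{iθ₂}+r₃ω₃e^{iθ₃}=r₄ω₄e^{iθ₄}.
Eliminating the other unknown: ω₃ = r₂ω₂ sin(θ₄−θ₂) / [r₃ sin(θ₃−θ₄)].
Numerator sine = -0.02094; denominator sine = +0.99982.
Result = 0.1685·2.199·(-0.02094) / (0.3094·(+0.99982)) = -0.025086 rad/s; magnitude 0.025086 rad/s.

0.0251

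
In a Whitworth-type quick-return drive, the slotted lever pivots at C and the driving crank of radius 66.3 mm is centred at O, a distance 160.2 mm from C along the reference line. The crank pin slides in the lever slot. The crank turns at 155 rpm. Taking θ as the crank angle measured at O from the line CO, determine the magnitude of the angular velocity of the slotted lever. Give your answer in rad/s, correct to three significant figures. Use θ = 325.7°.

ω = 16.23 rad/s (from 155 rpm).
Crank pin A relative to C: A = (d + r cosθ, r sinθ); lever angle φ = atan2(r sinθ, d + r cosθ).
Differentiating tanφ: φ̇ = rω(d cosθ + r)/(d² + r² + 2dr cosθ).
d² + r² + 2dr cosθ = |CA|² = 0.0476081 m²;  d cosθ + r = +0.19864 m.
|ω_lever| = |0.0663·16.23·+0.19864| / 0.0476081 = 4.4902 rad/s.

4.49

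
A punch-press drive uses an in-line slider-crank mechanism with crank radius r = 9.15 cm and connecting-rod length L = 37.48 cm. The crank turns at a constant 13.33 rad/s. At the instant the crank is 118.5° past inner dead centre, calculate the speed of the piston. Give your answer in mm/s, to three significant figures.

ω = 13.33 rad/s
For an in-line slider-crank, x = r cosθ + √(L² − r² sin²θ), so v = −rω sinθ·[1 + r cosθ/√(L² − r² sin²θ)].
With r = 0.0915 m, L = 0.3748 m, θ = 118.5°: √(L² − r² sin²θ) = 0.36607 m.
v = −0.0915·13.33·0.87882·[1 + 0.0915·-0.47716/0.36607] = -0.94405 m/s.
|v| = 0.94405 m/s = 944.05 mm/s.

944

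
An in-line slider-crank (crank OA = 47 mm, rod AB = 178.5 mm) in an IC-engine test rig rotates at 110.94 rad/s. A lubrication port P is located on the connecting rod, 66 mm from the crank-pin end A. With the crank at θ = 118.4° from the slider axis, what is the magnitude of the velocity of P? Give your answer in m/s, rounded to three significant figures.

4.64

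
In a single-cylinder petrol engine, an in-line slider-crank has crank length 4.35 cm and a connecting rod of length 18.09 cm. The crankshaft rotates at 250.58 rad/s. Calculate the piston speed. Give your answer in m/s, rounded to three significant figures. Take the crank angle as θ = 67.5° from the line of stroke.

ω = 250.6 rad/s
For an in-line slider-crank, x = r cosθ + √(L² − r² sin²θ), so v = −rω sinθ·[1 + r cosθ/√(L² − r² sin²θ)].
With r = 0.0435 m, L = 0.1809 m, θ = 67.5°: √(L² − r² sin²θ) = 0.17638 m.
v = −0.0435·250.6·0.92388·[1 + 0.0435·0.38268/0.17638] = -11.021 m/s.
|v| = 11.021 m/s.

11.0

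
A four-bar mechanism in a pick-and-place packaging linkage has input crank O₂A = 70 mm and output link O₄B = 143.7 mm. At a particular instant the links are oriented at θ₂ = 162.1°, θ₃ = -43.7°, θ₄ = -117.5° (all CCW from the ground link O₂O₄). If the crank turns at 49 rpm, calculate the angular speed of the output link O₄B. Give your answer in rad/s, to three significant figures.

ω₂ = 5.131 rad/s (from 49 rpm).
Differentiating the loop-closure r₂e^{iθ₂}+r₃e^{iθ₃}=r₁+r₄e^{iθ₄} gives r₂ω₂e^{iθ₂}+r₃ω₃e^{iθ₃}=r₄ω₄e^{iθ₄}.
Eliminating the other unknown: ω₄ = r₂ω₂ sin(θ₂−θ₃) / [r₄ sin(θ₄−θ₃)].
Numerator sine = -0.43523; denominator sine = -0.96029.
Result = 0.07·5.131·(-0.43523) / (0.1437·(-0.96029)) = +1.1329 rad/s; magnitude 1.1329 rad/s.

1.13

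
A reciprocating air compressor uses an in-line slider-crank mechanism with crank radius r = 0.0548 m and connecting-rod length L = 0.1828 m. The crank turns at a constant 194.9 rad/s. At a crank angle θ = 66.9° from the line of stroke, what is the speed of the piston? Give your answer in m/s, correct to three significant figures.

11.0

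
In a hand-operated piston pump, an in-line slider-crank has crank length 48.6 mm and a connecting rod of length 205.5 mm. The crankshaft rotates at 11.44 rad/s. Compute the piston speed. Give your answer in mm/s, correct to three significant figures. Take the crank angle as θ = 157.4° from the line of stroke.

ω = 11.44 rad/s
For an in-line slider-crank, x = r cosθ + √(L² − r² sin²θ), so v = −rω sinθ·[1 + r cosθ/√(L² − r² sin²θ)].
With r = 0.0486 m, L = 0.2055 m, θ = 157.4°: √(L² − r² sin²θ) = 0.20465 m.
v = −0.0486·11.44·0.38430·[1 + 0.0486·-0.92321/0.20465] = -0.16682 m/s.
|v| = 0.16682 m/s = 166.82 mm/s.

167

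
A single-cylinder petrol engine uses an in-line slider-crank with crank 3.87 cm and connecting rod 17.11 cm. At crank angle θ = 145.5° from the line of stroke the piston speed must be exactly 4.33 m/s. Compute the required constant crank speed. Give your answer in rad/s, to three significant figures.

243

For an in-line slider-crank, |v_piston| = rω|sinθ|·[1 + r cosθ/√(L² − r² sin²θ)].
With r = 0.0387 m, L = 0.1711 m, θ = 145.5°: the bracketed kinematic factor |dx/dθ| = 0.0178 m.
ω = v/|dx/dθ| = 4.33/0.0178 = 243.26 rad/s.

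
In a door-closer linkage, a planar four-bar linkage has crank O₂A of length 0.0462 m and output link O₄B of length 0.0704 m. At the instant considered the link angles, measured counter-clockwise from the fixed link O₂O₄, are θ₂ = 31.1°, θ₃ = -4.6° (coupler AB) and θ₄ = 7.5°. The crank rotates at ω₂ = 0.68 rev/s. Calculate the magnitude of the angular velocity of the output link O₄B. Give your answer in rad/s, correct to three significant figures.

7.81

ω₂ = 4.273 rad/s (from 0.68 rev/s).
Differentiating the loop-closure r₂e^{iθ₂}+r₃e^{iθ₃}=r₁+r₄e^{iθ₄} gives r₂ω₂e^{iθ₂}+r₃ω₃e^{iθ₃}=r₄ω₄e^{iθ₄}.
Eliminating the other unknown: ω₄ = r₂ω₂ sin(θ₂−θ₃) / [r₄ sin(θ₄−θ₃)].
Numerator sine = +0.58354; denominator sine = +0.20962.
Result = 0.0462·4.273·(+0.58354) / (0.0704·(+0.20962)) = +7.8055 rad/s; magnitude 7.8055 rad/s.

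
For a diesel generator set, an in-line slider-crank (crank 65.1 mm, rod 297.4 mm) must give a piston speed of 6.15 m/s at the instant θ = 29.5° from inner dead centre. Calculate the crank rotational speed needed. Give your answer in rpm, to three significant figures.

For an in-line slider-crank, |v_piston| = rω|sinθ|·[1 + r cosθ/√(L² − r² sin²θ)].
With r = 0.0651 m, L = 0.2974 m, θ = 29.5°: the bracketed kinematic factor |dx/dθ| = 0.0382 m.
ω = v/|dx/dθ| = 6.15/0.0382 = 160.99 rad/s.
N = 60ω/(2π) = 1537.4 rpm.

1540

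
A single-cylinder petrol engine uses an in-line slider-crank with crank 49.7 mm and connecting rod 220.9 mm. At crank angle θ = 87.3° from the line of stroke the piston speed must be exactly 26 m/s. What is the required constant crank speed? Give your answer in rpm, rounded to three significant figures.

4950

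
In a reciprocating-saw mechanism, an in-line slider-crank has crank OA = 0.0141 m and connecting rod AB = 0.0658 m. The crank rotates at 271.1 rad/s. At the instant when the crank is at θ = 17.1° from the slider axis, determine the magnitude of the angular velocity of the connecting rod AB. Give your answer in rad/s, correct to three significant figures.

55.6

ω = 271.1 rad/s
The rod makes angle φ with the slider axis where L sinφ = r sinθ; differentiating, L cosφ·φ̇ = r ω cosθ.
L cosφ = √(L² − r² sin²θ) = 0.065669 m.
|ω_rod| = r ω |cosθ| / √(L² − r² sin²θ) = 0.0141·271.1·0.95579/0.065669 = 55.635 rad/s.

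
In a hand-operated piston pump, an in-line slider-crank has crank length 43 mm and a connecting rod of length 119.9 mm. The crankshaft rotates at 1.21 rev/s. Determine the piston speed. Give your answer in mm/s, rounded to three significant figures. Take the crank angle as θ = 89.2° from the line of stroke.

ω = 2π·1.21 = 7.603 rad/s
For an in-line slider-crank, x = r cosθ + √(L² − r² sin²θ), so v = −rω sinθ·[1 + r cosθ/√(L² − r² sin²θ)].
With r = 0.043 m, L = 0.1199 m, θ = 89.2°: √(L² − r² sin²θ) = 0.11193 m.
v = −0.043·7.603·0.99990·[1 + 0.043·0.01396/0.11193] = -0.32864 m/s.
|v| = 0.32864 m/s = 328.64 mm/s.

329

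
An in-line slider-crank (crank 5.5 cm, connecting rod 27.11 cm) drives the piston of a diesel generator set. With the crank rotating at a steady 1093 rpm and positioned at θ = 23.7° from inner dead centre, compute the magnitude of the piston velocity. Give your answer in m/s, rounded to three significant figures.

ω = 2π·1093/60 = 114.5 rad/s
For an in-line slider-crank, x = r cosθ + √(L² − r² sin²θ), so v = −rω sinθ·[1 + r cosθ/√(L² − r² sin²θ)].
With r = 0.055 m, L = 0.2711 m, θ = 23.7°: √(L² − r² sin²θ) = 0.2702 m.
v = −0.055·114.5·0.40195·[1 + 0.055·0.91566/0.2702] = -3.002 m/s.
|v| = 3.002 m/s.

3.00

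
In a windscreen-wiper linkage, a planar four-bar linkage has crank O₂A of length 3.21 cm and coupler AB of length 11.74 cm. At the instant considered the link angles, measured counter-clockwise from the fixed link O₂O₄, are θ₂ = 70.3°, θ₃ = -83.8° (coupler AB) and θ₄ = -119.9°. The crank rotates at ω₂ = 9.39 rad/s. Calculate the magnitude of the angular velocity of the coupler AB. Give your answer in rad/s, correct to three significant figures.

0.772

ω₂ = 9.39 rad/s
Differentiating the loop-closure r₂e^{iθ₂}+r₃e^{iθ₃}=r₁+r₄e^{iθ₄} gives r₂ω₂e^{iθ₂}+r₃ω₃e^{iθ₃}=r₄ω₄e^{iθ₄}.
Eliminating the other unknown: ω₃ = r₂ω₂ sin(θ₄−θ₂) / [r₃ sin(θ₃−θ₄)].
Numerator sine = +0.17708; denominator sine = +0.58920.
Result = 0.0321·9.39·(+0.17708) / (0.1174·(+0.58920)) = +0.77166 rad/s; magnitude 0.77166 rad/s.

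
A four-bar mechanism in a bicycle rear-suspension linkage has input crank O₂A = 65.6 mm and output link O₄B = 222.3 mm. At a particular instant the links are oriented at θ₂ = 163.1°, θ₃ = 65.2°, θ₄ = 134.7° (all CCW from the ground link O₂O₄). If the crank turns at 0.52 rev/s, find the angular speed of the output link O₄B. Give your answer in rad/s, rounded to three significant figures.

1.02

ω₂ = 3.267 rad/s (from 0.52 rev/s).
Differentiating the loop-closure r₂e^{iθ₂}+r₃e^{iθ₃}=r₁+r₄e^{iθ₄} gives r₂ω₂e^{iθ₂}+r₃ω₃e^{iθ₃}=r₄ω₄e^{iθ₄}.
Eliminating the other unknown: ω₄ = r₂ω₂ sin(θ₂−θ₃) / [r₄ sin(θ₄−θ₃)].
Numerator sine = +0.99051; denominator sine = +0.93667.
Result = 0.0656·3.267·(+0.99051) / (0.2223·(+0.93667)) = +1.0196 rad/s; magnitude 1.0196 rad/s.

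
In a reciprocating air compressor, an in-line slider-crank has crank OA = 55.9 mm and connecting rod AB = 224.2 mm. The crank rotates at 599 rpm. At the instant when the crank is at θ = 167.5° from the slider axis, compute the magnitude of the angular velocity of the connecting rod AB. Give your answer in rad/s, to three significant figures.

15.3

ω = 62.73 rad/s (converted from 599 rpm).
The rod makes angle φ with the slider axis where L sinφ = r sinθ; differentiating, L cosφ·φ̇ = r ω cosθ.
L cosφ = √(L² − r² sin²θ) = 0.22387 m.
|ω_rod| = r ω |cosθ| / √(L² − r² sin²θ) = 0.0559·62.73·0.97630/0.22387 = 15.291 rad/s.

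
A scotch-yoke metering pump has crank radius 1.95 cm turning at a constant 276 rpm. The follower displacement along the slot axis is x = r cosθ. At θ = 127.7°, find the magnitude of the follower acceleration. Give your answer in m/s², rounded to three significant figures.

ω = 28.9 rad/s (from 276 rpm).
x = r cosθ ⇒ ẍ = −rω² cosθ (ω constant).
|a| = rω²|cosθ| = 0.0195·(28.9)²·|cos 127.7°| = 9.9615 m/s².

9.96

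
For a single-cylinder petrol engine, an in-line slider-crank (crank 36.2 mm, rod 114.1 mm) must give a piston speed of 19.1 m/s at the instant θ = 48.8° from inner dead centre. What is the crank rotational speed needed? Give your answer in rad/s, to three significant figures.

For an in-line slider-crank, |v_piston| = rω|sinθ|·[1 + r cosθ/√(L² − r² sin²θ)].
With r = 0.0362 m, L = 0.1141 m, θ = 48.8°: the bracketed kinematic factor |dx/dθ| = 0.033099 m.
ω = v/|dx/dθ| = 19.1/0.033099 = 577.06 rad/s.

577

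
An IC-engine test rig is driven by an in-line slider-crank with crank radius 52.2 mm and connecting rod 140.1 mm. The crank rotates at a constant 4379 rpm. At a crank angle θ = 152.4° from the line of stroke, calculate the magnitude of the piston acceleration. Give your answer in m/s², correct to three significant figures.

ω = 2π·4379/60 = 458.6 rad/s
x(θ) = r cosθ + √(L² − r² sin²θ); with ω constant, a = ω²·d²x/dθ².
d²x/dθ² = −r cosθ − r²(cos2θ)/√u − r⁴ sin²2θ/(4u^{3/2}),  u = L² − r² sin²θ = 0.0190431 m².
Substituting r = 0.0522 m, L = 0.1401 m, θ = 152.4°: d²x/dθ² = +0.034514 m.
a = ω²·d²x/dθ² = (458.6)²·(+0.034514) = +7257.8 m/s²;  |a| = 7257.8 m/s².

7260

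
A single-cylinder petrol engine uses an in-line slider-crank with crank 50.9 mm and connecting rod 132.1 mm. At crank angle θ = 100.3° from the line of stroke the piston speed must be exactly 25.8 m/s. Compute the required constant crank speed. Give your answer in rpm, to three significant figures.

5320

For an in-line slider-crank, |v_piston| = rω|sinθ|·[1 + r cosθ/√(L² − r² sin²θ)].
With r = 0.0509 m, L = 0.1321 m, θ = 100.3°: the bracketed kinematic factor |dx/dθ| = 0.046351 m.
ω = v/|dx/dθ| = 25.8/0.046351 = 556.62 rad/s.
N = 60ω/(2π) = 5315.3 rpm.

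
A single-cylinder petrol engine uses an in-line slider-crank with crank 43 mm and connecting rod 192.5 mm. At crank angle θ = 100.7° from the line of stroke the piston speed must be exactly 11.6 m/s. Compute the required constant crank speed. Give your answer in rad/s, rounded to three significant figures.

287

For an in-line slider-crank, |v_piston| = rω|sinθ|·[1 + r cosθ/√(L² − r² sin²θ)].
With r = 0.043 m, L = 0.1925 m, θ = 100.7°: the bracketed kinematic factor |dx/dθ| = 0.040456 m.
ω = v/|dx/dθ| = 11.6/0.040456 = 286.73 rad/s.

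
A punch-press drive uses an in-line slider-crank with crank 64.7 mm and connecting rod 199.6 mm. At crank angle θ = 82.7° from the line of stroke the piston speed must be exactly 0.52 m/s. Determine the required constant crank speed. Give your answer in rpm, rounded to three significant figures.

74.2

For an in-line slider-crank, |v_piston| = rω|sinθ|·[1 + r cosθ/√(L² − r² sin²θ)].
With r = 0.0647 m, L = 0.1996 m, θ = 82.7°: the bracketed kinematic factor |dx/dθ| = 0.066967 m.
ω = v/|dx/dθ| = 0.52/0.066967 = 7.765 rad/s.
N = 60ω/(2π) = 74.15 rpm.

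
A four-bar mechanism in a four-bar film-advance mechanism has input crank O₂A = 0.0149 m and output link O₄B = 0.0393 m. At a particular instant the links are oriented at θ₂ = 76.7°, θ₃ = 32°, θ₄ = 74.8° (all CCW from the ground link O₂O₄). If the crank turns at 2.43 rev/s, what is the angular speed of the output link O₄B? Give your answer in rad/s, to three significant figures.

ω₂ = 15.27 rad/s (from 2.43 rev/s).
Differentiating the loop-closure r₂e^{iθ₂}+r₃e^{iθ₃}=r₁+r₄e^{iθ₄} gives r₂ω₂e^{iθ₂}+r₃ω₃e^{iθ₃}=r₄ω₄e^{iθ₄}.
Eliminating the other unknown: ω₄ = r₂ω₂ sin(θ₂−θ₃) / [r₄ sin(θ₄−θ₃)].
Numerator sine = +0.70339; denominator sine = +0.67944.
Result = 0.0149·15.27·(+0.70339) / (0.0393·(+0.67944)) = +5.9928 rad/s; magnitude 5.9928 rad/s.

5.99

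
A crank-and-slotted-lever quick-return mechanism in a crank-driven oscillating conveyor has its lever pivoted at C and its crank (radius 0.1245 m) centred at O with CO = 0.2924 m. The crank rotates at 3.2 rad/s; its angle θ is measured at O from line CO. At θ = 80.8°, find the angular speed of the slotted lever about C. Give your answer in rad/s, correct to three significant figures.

0.606

ω = 3.2 rad/s
Crank pin A relative to C: A = (d + r cosθ, r sinθ); lever angle φ = atan2(r sinθ, d + r cosθ).
Differentiating tanφ: φ̇ = rω(d cosθ + r)/(d² + r² + 2dr cosθ).
d² + r² + 2dr cosθ = |CA|² = 0.112639 m²;  d cosθ + r = +0.17125 m.
|ω_lever| = |0.1245·3.2·+0.17125| / 0.112639 = 0.6057 rad/s.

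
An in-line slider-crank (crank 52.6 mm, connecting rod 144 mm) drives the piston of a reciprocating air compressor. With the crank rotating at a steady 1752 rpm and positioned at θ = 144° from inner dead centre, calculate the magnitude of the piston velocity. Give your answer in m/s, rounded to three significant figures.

3.96

ω = 2π·1752/60 = 183.5 rad/s
For an in-line slider-crank, x = r cosθ + √(L² − r² sin²θ), so v = −rω sinθ·[1 + r cosθ/√(L² − r² sin²θ)].
With r = 0.0526 m, L = 0.144 m, θ = 144°: √(L² − r² sin²θ) = 0.14064 m.
v = −0.0526·183.5·0.58779·[1 + 0.0526·-0.80902/0.14064] = -3.9561 m/s.
|v| = 3.9561 m/s.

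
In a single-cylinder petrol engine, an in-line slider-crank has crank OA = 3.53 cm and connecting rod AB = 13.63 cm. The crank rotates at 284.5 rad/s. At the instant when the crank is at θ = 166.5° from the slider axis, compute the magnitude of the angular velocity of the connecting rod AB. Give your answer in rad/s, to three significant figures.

ω = 284.5 rad/s
The rod makes angle φ with the slider axis where L sinφ = r sinθ; differentiating, L cosφ·φ̇ = r ω cosθ.
L cosφ = √(L² − r² sin²θ) = 0.13605 m.
|ω_rod| = r ω |cosθ| / √(L² − r² sin²θ) = 0.0353·284.5·0.97237/0.13605 = 71.777 rad/s.

71.8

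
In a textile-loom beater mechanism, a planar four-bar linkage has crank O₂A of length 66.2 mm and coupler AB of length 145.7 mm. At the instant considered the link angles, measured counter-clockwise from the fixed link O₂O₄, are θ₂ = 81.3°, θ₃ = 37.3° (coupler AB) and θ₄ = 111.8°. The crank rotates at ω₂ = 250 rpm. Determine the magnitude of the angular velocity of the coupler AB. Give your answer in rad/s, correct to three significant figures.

6.27

ω₂ = 26.18 rad/s (from 250 rpm).
Differentiating the loop-closure r₂e^{iθ₂}+r₃e^{iθ₃}=r₁+r₄e^{iθ₄} gives r₂ω₂e^{iθ₂}+r₃ω₃e^{iθ₃}=r₄ω₄e^{iθ₄}.
Eliminating the other unknown: ω₃ = r₂ω₂ sin(θ₄−θ₂) / [r₃ sin(θ₃−θ₄)].
Numerator sine = +0.50754; denominator sine = -0.96363.
Result = 0.0662·26.18·(+0.50754) / (0.1457·(-0.96363)) = -6.2651 rad/s; magnitude 6.2651 rad/s.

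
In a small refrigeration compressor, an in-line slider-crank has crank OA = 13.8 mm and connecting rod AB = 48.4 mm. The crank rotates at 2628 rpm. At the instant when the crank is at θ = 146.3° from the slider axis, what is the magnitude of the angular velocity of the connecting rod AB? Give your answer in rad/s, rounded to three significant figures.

ω = 275.2 rad/s (converted from 2628 rpm).
The rod makes angle φ with the slider axis where L sinφ = r sinθ; differentiating, L cosφ·φ̇ = r ω cosθ.
L cosφ = √(L² − r² sin²θ) = 0.047791 m.
|ω_rod| = r ω |cosθ| / √(L² − r² sin²θ) = 0.0138·275.2·0.83195/0.047791 = 66.114 rad/s.

66.1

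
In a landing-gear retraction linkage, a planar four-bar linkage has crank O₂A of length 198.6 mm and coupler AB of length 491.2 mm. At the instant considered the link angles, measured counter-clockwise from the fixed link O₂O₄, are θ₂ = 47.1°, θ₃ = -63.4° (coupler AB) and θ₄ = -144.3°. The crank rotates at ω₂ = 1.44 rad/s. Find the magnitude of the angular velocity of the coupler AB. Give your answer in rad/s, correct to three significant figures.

ω₂ = 1.44 rad/s
Differentiating the loop-closure r₂e^{iθ₂}+r₃e^{iθ₃}=r₁+r₄e^{iθ₄} gives r₂ω₂e^{iθ₂}+r₃ω₃e^{iθ₃}=r₄ω₄e^{iθ₄}.
Eliminating the other unknown: ω₃ = r₂ω₂ sin(θ₄−θ₂) / [r₃ sin(θ₃−θ₄)].
Numerator sine = +0.19766; denominator sine = +0.98741.
Result = 0.1986·1.44·(+0.19766) / (0.4912·(+0.98741)) = +0.11655 rad/s; magnitude 0.11655 rad/s.

0.117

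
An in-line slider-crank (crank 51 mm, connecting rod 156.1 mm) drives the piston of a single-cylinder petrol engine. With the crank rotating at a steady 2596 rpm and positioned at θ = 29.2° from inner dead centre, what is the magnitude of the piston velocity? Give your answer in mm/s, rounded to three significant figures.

ω = 2π·2596/60 = 271.9 rad/s
For an in-line slider-crank, x = r cosθ + √(L² − r² sin²θ), so v = −rω sinθ·[1 + r cosθ/√(L² − r² sin²θ)].
With r = 0.051 m, L = 0.1561 m, θ = 29.2°: √(L² − r² sin²θ) = 0.1541 m.
v = −0.051·271.9·0.48786·[1 + 0.051·0.87292/0.1541] = -8.7179 m/s.
|v| = 8.7179 m/s = 8717.9 mm/s.

8720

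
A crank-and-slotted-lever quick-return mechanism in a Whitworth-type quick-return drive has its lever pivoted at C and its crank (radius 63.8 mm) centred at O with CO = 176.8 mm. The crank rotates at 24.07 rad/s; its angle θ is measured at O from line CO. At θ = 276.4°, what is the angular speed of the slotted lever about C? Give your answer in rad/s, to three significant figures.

ω = 24.07 rad/s
Crank pin A relative to C: A = (d + r cosθ, r sinθ); lever angle φ = atan2(r sinθ, d + r cosθ).
Differentiating tanφ: φ̇ = rω(d cosθ + r)/(d² + r² + 2dr cosθ).
d² + r² + 2dr cosθ = |CA|² = 0.0378434 m²;  d cosθ + r = +0.083508 m.
|ω_lever| = |0.0638·24.07·+0.083508| / 0.0378434 = 3.3887 rad/s.

3.39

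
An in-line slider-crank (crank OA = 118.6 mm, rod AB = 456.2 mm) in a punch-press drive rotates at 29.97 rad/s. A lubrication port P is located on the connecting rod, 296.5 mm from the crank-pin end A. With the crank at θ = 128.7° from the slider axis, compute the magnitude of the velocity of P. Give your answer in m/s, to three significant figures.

2.59

ω = 29.97 rad/s.  Crank-pin speed |V_A| = rω = 3.5544 m/s, perpendicular to OA.
Rod angle: sinφ = −(r/L) sinθ ⇒ φ = -11.706°; ω_rod = −rω cosθ/√(L²−r²sin²θ) = +4.975 rad/s.
V_P = V_A + ω_rod × AP, with AP = 0.2965 m along the rod.
Components: V_Px = −rω sinθ − a·ω_rod·sinφ = -2.4747 m/s;  V_Py = rω cosθ + a·ω_rod·cosφ = -0.77798 m/s.
|V_P| = √(V_Px² + V_Py²) = 2.5941 m/s.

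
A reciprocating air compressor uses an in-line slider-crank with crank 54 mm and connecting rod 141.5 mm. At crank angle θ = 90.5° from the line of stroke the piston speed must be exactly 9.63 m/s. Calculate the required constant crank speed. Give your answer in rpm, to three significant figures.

For an in-line slider-crank, |v_piston| = rω|sinθ|·[1 + r cosθ/√(L² − r² sin²θ)].
With r = 0.054 m, L = 0.1415 m, θ = 90.5°: the bracketed kinematic factor |dx/dθ| = 0.053803 m.
ω = v/|dx/dθ| = 9.63/0.053803 = 178.98 rad/s.
N = 60ω/(2π) = 1709.2 rpm.

1710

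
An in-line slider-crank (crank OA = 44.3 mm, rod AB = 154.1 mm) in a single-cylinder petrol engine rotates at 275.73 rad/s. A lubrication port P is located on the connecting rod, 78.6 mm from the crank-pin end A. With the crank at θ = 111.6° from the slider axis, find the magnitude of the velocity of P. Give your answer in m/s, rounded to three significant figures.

ω = 275.7 rad/s.  Crank-pin speed |V_A| = rω = 12.215 m/s, perpendicular to OA.
Rod angle: sinφ = −(r/L) sinθ ⇒ φ = -15.503°; ω_rod = −rω cosθ/√(L²−r²sin²θ) = +30.281 rad/s.
V_P = V_A + ω_rod × AP, with AP = 0.0786 m along the rod.
Components: V_Px = −rω sinθ − a·ω_rod·sinφ = -10.721 m/s;  V_Py = rω cosθ + a·ω_rod·cosφ = -2.2031 m/s.
|V_P| = √(V_Px² + V_Py²) = 10.945 m/s.

10.9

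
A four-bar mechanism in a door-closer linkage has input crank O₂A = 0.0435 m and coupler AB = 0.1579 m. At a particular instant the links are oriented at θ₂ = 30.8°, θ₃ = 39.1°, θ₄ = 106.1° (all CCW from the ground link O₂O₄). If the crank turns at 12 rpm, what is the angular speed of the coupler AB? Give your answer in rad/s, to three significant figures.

0.364

ω₂ = 1.257 rad/s (from 12 rpm).
Differentiating the loop-closure r₂e^{iθ₂}+r₃e^{iθ₃}=r₁+r₄e^{iθ₄} gives r₂ω₂e^{iθ₂}+r₃ω₃e^{iθ₃}=r₄ω₄e^{iθ₄}.
Eliminating the other unknown: ω₃ = r₂ω₂ sin(θ₄−θ₂) / [r₃ sin(θ₃−θ₄)].
Numerator sine = +0.96727; denominator sine = -0.92050.
Result = 0.0435·1.257·(+0.96727) / (0.1579·(-0.92050)) = -0.36378 rad/s; magnitude 0.36378 rad/s.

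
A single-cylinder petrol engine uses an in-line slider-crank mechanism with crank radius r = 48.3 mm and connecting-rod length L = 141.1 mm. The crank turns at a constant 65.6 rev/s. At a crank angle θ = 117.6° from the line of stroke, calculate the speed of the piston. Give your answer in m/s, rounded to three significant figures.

14.7

ω = 2π·65.6 = 412.2 rad/s
For an in-line slider-crank, x = r cosθ + √(L² − r² sin²θ), so v = −rω sinθ·[1 + r cosθ/√(L² − r² sin²θ)].
With r = 0.0483 m, L = 0.1411 m, θ = 117.6°: √(L² − r² sin²θ) = 0.13445 m.
v = −0.0483·412.2·0.88620·[1 + 0.0483·-0.46330/0.13445] = -14.706 m/s.
|v| = 14.706 m/s.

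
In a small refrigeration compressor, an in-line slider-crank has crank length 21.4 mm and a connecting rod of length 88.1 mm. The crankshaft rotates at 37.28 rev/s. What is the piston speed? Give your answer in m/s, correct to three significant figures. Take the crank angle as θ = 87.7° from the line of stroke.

5.06

ω = 2π·37.3 = 234.2 rad/s
For an in-line slider-crank, x = r cosθ + √(L² − r² sin²θ), so v = −rω sinθ·[1 + r cosθ/√(L² − r² sin²θ)].
With r = 0.0214 m, L = 0.0881 m, θ = 87.7°: √(L² − r² sin²θ) = 0.085466 m.
v = −0.0214·234.2·0.99919·[1 + 0.0214·0.04013/0.085466] = -5.059 m/s.
|v| = 5.059 m/s.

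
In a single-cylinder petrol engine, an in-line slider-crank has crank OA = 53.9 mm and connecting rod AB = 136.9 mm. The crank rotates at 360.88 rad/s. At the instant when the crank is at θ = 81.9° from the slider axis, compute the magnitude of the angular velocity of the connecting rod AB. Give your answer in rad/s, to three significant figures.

ω = 360.9 rad/s
The rod makes angle φ with the slider axis where L sinφ = r sinθ; differentiating, L cosφ·φ̇ = r ω cosθ.
L cosφ = √(L² − r² sin²θ) = 0.12607 m.
|ω_rod| = r ω |cosθ| / √(L² − r² sin²θ) = 0.0539·360.9·0.14090/0.12607 = 21.739 rad/s.

21.7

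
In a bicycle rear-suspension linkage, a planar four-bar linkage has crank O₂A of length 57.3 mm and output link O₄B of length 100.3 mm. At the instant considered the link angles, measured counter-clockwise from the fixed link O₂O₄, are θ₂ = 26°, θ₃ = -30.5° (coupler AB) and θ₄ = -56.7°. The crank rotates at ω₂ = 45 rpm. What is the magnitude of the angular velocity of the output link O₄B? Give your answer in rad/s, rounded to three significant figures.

5.08

ω₂ = 4.712 rad/s (from 45 rpm).
Differentiating the loop-closure r₂e^{iθ₂}+r₃e^{iθ₃}=r₁+r₄e^{iθ₄} gives r₂ω₂e^{iθ₂}+r₃ω₃e^{iθ₃}=r₄ω₄e^{iθ₄}.
Eliminating the other unknown: ω₄ = r₂ω₂ sin(θ₂−θ₃) / [r₄ sin(θ₄−θ₃)].
Numerator sine = +0.83389; denominator sine = -0.44151.
Result = 0.0573·4.712·(+0.83389) / (0.1003·(-0.44151)) = -5.0847 rad/s; magnitude 5.0847 rad/s.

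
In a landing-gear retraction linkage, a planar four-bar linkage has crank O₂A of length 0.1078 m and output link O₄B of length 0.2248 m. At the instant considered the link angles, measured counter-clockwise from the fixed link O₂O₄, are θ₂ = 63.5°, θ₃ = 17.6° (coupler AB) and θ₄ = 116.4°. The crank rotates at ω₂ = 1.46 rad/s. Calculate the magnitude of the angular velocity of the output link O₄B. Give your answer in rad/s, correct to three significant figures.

ω₂ = 1.46 rad/s
Differentiating the loop-closure r₂e^{iθ₂}+r₃e^{iθ₃}=r₁+r₄e^{iθ₄} gives r₂ω₂e^{iθ₂}+r₃ω₃e^{iθ₃}=r₄ω₄e^{iθ₄}.
Eliminating the other unknown: ω₄ = r₂ω₂ sin(θ₂−θ₃) / [r₄ sin(θ₄−θ₃)].
Numerator sine = +0.71813; denominator sine = +0.98823.
Result = 0.1078·1.46·(+0.71813) / (0.2248·(+0.98823)) = +0.50877 rad/s; magnitude 0.50877 rad/s.

0.509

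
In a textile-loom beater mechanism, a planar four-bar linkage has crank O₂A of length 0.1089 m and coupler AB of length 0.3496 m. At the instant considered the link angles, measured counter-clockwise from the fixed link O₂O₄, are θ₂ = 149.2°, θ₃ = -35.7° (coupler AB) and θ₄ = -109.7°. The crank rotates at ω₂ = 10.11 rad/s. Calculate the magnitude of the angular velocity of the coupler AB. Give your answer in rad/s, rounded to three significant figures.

ω₂ = 10.11 rad/s
Differentiating the loop-closure r₂e^{iθ₂}+r₃e^{iθ₃}=r₁+r₄e^{iθ₄} gives r₂ω₂e^{iθ₂}+r₃ω₃e^{iθ₃}=r₄ω₄e^{iθ₄}.
Eliminating the other unknown: ω₃ = r₂ω₂ sin(θ₄−θ₂) / [r₃ sin(θ₃−θ₄)].
Numerator sine = +0.98129; denominator sine = +0.96126.
Result = 0.1089·10.11·(+0.98129) / (0.3496·(+0.96126)) = +3.2149 rad/s; magnitude 3.2149 rad/s.

3.21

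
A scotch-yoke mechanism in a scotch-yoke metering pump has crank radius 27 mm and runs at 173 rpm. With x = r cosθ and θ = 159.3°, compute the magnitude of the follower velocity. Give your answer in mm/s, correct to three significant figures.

173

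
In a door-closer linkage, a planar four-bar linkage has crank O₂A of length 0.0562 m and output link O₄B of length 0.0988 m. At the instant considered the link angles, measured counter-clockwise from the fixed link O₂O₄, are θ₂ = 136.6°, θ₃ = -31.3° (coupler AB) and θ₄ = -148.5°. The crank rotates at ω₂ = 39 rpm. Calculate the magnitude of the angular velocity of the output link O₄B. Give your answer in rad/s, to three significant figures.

0.548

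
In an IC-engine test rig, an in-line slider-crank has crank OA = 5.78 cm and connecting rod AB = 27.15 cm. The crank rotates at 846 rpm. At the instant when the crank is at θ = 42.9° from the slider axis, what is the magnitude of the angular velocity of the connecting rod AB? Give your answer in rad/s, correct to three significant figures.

ω = 88.59 rad/s (converted from 846 rpm).
The rod makes angle φ with the slider axis where L sinφ = r sinθ; differentiating, L cosφ·φ̇ = r ω cosθ.
L cosφ = √(L² − r² sin²θ) = 0.26863 m.
|ω_rod| = r ω |cosθ| / √(L² − r² sin²θ) = 0.0578·88.59·0.73254/0.26863 = 13.964 rad/s.

14.0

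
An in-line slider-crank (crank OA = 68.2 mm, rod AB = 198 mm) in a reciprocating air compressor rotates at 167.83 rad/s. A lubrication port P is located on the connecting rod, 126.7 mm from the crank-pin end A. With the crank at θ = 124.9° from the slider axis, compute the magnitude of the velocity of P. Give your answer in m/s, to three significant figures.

ω = 167.8 rad/s.  Crank-pin speed |V_A| = rω = 11.446 m/s, perpendicular to OA.
Rod angle: sinφ = −(r/L) sinθ ⇒ φ = -16.409°; ω_rod = −rω cosθ/√(L²−r²sin²θ) = +34.479 rad/s.
V_P = V_A + ω_rod × AP, with AP = 0.1267 m along the rod.
Components: V_Px = −rω sinθ − a·ω_rod·sinφ = -8.1534 m/s;  V_Py = rω cosθ + a·ω_rod·cosφ = -2.3582 m/s.
|V_P| = √(V_Px² + V_Py²) = 8.4876 m/s.

8.49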